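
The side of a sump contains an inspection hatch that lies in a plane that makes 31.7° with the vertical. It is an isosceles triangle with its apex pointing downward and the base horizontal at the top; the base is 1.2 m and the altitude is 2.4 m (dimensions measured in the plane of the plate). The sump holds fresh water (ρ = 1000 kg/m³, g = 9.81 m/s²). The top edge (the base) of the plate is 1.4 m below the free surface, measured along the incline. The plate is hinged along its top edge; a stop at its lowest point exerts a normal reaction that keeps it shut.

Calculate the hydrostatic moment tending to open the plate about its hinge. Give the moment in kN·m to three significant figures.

M ≈ 25.0 kN·m

γ = ρg = 1000 × 9.81 = 9810 N/m³ = 9.81 kN/m³.
The plate makes 31.7° with the vertical, i.e. θ = 90° − 31.7° = 58.3° to the horizontal. Measuring y along the incline from the free-surface line, vertical depth h = y·sinθ with sinθ = 0.850811.
With the apex down, the centroid sits h/3 = 2.4/3 = 0.8 m below the base (the top edge), so y_c = 1.4 + 0.8 = 2.2 m and h_c = 2.2 × 0.850811 = 1.87178 m.
A = ½ × 1.2 × 2.4 = 1.44 m².
Resultant F = γ·h_c·A = 9.81 × 1.87178 × 1.44 = 26.4415 kN.
I_c = b·h³/36 = 1.2 × 2.4³/36 = 0.4608 m⁴.
Centre of pressure: y_p = y_c + I_c/(y_c·A) = 2.2 + 0.4608/(2.2 × 1.44) = 2.2 + 0.145455 = 2.34546 m along the plane.
The resultant acts 0.8 + 0.145455 = 0.945455 m (along the plate) below the hinge at the top edge, so the moment about the hinge is M = F × 0.945455 = 26.4415 × 0.945455 = 24.9992 kN·m.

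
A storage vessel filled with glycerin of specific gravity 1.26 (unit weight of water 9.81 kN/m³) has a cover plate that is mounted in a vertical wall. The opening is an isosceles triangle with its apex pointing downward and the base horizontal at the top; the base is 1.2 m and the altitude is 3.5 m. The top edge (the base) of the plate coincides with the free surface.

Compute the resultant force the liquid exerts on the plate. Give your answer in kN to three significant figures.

F ≈ 30.3 kN

γ = 1.26 × 9.81 = 12.3606 kN/m³.
With the apex down, the centroid sits h/3 = 3.5/3 = 1.16667 m below the base (the top edge), so the centroid depth is h_c = 1.16667 m.
A = ½ × 1.2 × 3.5 = 2.1 m².
Resultant F = γ·h_c·A = 12.3606 × 1.16667 × 2.1 = 30.2836 kN.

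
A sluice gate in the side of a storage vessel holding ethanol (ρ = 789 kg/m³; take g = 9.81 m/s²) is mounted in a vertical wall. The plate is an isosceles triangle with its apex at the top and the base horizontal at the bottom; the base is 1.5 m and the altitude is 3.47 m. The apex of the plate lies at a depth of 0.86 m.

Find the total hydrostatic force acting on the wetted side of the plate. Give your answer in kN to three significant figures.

γ = ρg = 789 × 9.81 / 1000 = 7.74009 kN/m³.
With the apex up, the centroid sits 2h/3 = 2 × 3.47/3 = 2.31333 m below the apex, so the centroid depth is h_c = 0.86 + 2.31333 = 3.17333 m.
A = ½ × 1.5 × 3.47 = 2.6025 m².
Resultant F = γ·h_c·A = 7.74009 × 3.17333 × 2.6025 = 63.9222 kN.

F ≈ 63.9 kN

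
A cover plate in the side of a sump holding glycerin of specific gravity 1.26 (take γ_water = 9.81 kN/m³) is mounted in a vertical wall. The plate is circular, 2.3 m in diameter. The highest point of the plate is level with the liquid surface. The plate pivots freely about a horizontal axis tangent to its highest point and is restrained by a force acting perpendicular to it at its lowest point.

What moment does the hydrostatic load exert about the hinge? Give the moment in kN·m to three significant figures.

γ = 1.26 × 9.81 = 12.3606 kN/m³.
The centroid is at the centre, 1.15 m below the top of the plate, so the centroid depth is h_c = 1.15 m.
A = π(1.15)² = 4.15476 m².
Resultant F = γ·h_c·A = 12.3606 × 1.15 × 4.15476 = 59.0586 kN.
I_c = πr⁴/4 = π × 1.15⁴/4 = 1.37367 m⁴.
Centre of pressure: y_p = y_c + I_c/(y_c·A) = 1.15 + 1.37367/(1.15 × 4.15476) = 1.15 + 0.287501 = 1.4375 m along the plane.
The resultant acts 1.15 + 0.287501 = 1.4375 m (along the plate) below the hinge at the top edge, so the moment about the hinge is M = F × 1.4375 = 59.0586 × 1.4375 = 84.8967 kN·m.

M ≈ 84.9 kN·m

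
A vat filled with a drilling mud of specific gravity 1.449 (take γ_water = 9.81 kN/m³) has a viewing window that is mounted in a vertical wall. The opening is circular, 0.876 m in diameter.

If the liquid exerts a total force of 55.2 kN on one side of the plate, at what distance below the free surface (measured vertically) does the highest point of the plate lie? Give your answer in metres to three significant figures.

γ = 1.449 × 9.81 = 14.21469 kN/m³.
A = π(0.438)² = 0.602696 m².
From F = γ·h_c·A, the centroid depth is h_c = 55.2/(14.21469 × 0.602696) = 6.44323 m.
The centroid is at the centre, 0.438 m below the top of the plate, so the highest point sits at h_top = 6.44323 − 0.438 = 6.00523 m below the surface.

d_top ≈ 6.01 m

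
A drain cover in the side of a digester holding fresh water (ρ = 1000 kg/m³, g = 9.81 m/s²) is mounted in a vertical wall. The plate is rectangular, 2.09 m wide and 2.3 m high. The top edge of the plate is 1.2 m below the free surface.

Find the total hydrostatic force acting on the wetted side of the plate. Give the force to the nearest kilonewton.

γ = ρg = 1000 × 9.81 = 9810 N/m³ = 9.81 kN/m³.
The centroid lies 2.3/2 = 1.15 m below the top edge, so the centroid depth is h_c = 1.2 + 1.15 = 2.35 m.
A = 2.09 × 2.3 = 4.807 m².
Resultant F = γ·h_c·A = 9.81 × 2.35 × 4.807 = 110.818 kN.

F ≈ 111 kN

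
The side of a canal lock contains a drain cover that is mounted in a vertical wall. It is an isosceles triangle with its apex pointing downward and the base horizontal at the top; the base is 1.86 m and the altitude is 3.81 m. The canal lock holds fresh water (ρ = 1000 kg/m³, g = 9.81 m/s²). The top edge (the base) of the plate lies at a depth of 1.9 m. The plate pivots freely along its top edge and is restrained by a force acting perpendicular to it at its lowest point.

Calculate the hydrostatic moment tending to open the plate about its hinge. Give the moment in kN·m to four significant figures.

M ≈ 168.0 kN·m

γ = ρg = 1000 × 9.81 = 9810 N/m³ = 9.81 kN/m³.
With the apex down, the centroid sits h/3 = 3.81/3 = 1.27 m below the base (the top edge), so the centroid depth is h_c = 1.9 + 1.27 = 3.17 m.
A = ½ × 1.86 × 3.81 = 3.5433 m².
Resultant F = γ·h_c·A = 9.81 × 3.17 × 3.5433 = 110.188 kN.
I_c = b·h³/36 = 1.86 × 3.81³/36 = 2.85749 m⁴.
Centre of pressure: y_p = y_c + I_c/(y_c·A) = 3.17 + 2.85749/(3.17 × 3.5433) = 3.17 + 0.2544 = 3.4244 m along the plane.
The resultant acts 1.27 + 0.2544 = 1.5244 m (along the plate) below the hinge at the top edge, so the moment about the hinge is M = F × 1.5244 = 110.188 × 1.5244 = 167.971 kN·m.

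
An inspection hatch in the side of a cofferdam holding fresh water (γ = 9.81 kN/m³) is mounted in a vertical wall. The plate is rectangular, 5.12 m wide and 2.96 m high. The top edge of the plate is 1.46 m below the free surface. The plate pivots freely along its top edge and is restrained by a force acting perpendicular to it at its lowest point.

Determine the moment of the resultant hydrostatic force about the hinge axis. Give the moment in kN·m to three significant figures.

γ = 9.81 kN/m³.
The centroid lies 2.96/2 = 1.48 m below the top edge, so the centroid depth is h_c = 1.46 + 1.48 = 2.94 m.
A = 5.12 × 2.96 = 15.1552 m².
Resultant F = γ·h_c·A = 9.81 × 2.94 × 15.1552 = 437.097 kN.
I_c = b·h³/12 = 5.12 × 2.96³/12 = 11.0653 m⁴.
Centre of pressure: y_p = y_c + I_c/(y_c·A) = 2.94 + 11.0653/(2.94 × 15.1552) = 2.94 + 0.248344 = 3.18834 m along the plane.
The resultant acts 1.48 + 0.248344 = 1.72834 m (along the plate) below the hinge at the top edge, so the moment about the hinge is M = F × 1.72834 = 437.097 × 1.72834 = 755.452 kN·m.

M ≈ 755 kN·m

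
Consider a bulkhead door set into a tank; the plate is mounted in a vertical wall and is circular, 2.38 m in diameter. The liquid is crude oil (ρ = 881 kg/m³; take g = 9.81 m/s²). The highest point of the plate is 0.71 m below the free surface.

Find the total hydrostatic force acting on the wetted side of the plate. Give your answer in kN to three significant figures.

F ≈ 73.1 kN

γ = ρg = 881 × 9.81 / 1000 = 8.64261 kN/m³.
The centroid is at the centre, 1.19 m below the top of the plate, so the centroid depth is h_c = 0.71 + 1.19 = 1.9 m.
A = π(1.19)² = 4.44881 m².
Resultant F = γ·h_c·A = 8.64261 × 1.9 × 4.44881 = 73.0537 kN.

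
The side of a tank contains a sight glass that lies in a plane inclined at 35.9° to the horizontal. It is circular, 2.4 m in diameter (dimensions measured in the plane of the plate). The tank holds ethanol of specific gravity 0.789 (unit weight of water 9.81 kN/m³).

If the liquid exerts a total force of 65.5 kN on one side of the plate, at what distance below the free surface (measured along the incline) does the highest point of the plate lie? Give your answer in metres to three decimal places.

γ = 0.789 × 9.81 = 7.74009 kN/m³.
A = π(1.2)² = 4.52389 m².
From F = γ·h_c·A, the centroid depth is h_c = 65.5/(7.74009 × 4.52389) = 1.87061 m.
Let θ = 35.9° be the plate's angle to the horizontal; measure y along the incline from where the plane meets the free surface. Vertical depth h = y·sinθ with sinθ = 0.586372.
Along the incline, y_c = h_c/sinθ = 1.87061/0.586372 = 3.19014 m.
The centroid is at the centre, 1.2 m below the top of the plate, so the highest point sits at y_top = 3.19014 − 1.2 = 1.99014 m along the incline.

y_top ≈ 1.990 m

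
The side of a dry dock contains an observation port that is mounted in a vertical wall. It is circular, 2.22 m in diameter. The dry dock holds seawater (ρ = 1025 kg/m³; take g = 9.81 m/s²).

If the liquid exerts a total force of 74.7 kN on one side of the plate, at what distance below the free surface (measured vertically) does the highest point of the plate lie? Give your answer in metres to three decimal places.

d_top ≈ 0.809 m

γ = ρg = 1025 × 9.81 / 1000 = 10.05525 kN/m³.
A = π(1.11)² = 3.87076 m².
From F = γ·h_c·A, the centroid depth is h_c = 74.7/(10.05525 × 3.87076) = 1.91925 m.
The centroid is at the centre, 1.11 m below the top of the plate, so the highest point sits at h_top = 1.91925 − 1.11 = 0.80925 m below the surface.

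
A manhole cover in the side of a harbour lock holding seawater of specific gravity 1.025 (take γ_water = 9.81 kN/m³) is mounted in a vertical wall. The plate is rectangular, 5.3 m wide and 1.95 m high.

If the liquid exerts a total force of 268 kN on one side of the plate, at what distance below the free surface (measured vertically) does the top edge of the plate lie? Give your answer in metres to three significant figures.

γ = 1.025 × 9.81 = 10.05525 kN/m³.
A = 5.3 × 1.95 = 10.335 m².
From F = γ·h_c·A, the centroid depth is h_c = 268/(10.05525 × 10.335) = 2.57888 m.
The centroid lies 1.95/2 = 0.975 m below the top edge, so the top edge sits at h_top = 2.57888 − 0.975 = 1.60388 m below the surface.

d_top ≈ 1.60 m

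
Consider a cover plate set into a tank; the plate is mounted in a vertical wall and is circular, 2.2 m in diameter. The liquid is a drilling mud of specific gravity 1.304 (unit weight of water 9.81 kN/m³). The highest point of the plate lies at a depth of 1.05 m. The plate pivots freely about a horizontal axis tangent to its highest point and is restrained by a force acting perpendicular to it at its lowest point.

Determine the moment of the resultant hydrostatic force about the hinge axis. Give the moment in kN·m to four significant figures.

M ≈ 129.7 kN·m

γ = 1.304 × 9.81 = 12.79224 kN/m³.
The centroid is at the centre, 1.1 m below the top of the plate, so the centroid depth is h_c = 1.05 + 1.1 = 2.15 m.
A = π(1.1)² = 3.80133 m².
Resultant F = γ·h_c·A = 12.79224 × 2.15 × 3.80133 = 104.549 kN.
I_c = πr⁴/4 = π × 1.1⁴/4 = 1.1499 m⁴.
Centre of pressure: y_p = y_c + I_c/(y_c·A) = 2.15 + 1.1499/(2.15 × 3.80133) = 2.15 + 0.140697 = 2.2907 m along the plane.
The resultant acts 1.1 + 0.140697 = 1.2407 m (along the plate) below the hinge at the top edge, so the moment about the hinge is M = F × 1.2407 = 104.549 × 1.2407 = 129.714 kN·m.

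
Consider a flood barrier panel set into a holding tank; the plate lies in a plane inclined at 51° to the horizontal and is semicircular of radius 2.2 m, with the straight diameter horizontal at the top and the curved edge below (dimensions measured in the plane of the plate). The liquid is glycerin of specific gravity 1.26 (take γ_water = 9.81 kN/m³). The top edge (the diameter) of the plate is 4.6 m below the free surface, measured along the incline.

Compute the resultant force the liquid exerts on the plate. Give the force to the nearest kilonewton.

γ = 1.26 × 9.81 = 12.3606 kN/m³.
Let θ = 51° be the plate's angle to the horizontal; measure y along the incline from where the plane meets the free surface. Vertical depth h = y·sinθ with sinθ = 0.777146.
The centroid of a semicircle lies 4r/(3π) = 0.933709 m from the diameter, here below the top edge, so y_c = 4.6 + 0.933709 = 5.53371 m and h_c = 5.53371 × 0.777146 = 4.3005 m.
A = πr²/2 = π × 2.2²/2 = 7.60265 m².
Resultant F = γ·h_c·A = 12.3606 × 4.3005 × 7.60265 = 404.132 kN.

F ≈ 404 kN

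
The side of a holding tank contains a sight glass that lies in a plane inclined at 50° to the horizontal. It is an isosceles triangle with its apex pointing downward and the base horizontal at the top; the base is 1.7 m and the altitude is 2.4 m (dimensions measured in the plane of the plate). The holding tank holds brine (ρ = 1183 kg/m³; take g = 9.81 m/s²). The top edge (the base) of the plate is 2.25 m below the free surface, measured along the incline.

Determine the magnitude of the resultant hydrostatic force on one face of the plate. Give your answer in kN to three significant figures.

γ = ρg = 1183 × 9.81 / 1000 = 11.60523 kN/m³.
Let θ = 50° be the plate's angle to the horizontal; measure y along the incline from where the plane meets the free surface. Vertical depth h = y·sinθ with sinθ = 0.766044.
With the apex down, the centroid sits h/3 = 2.4/3 = 0.8 m below the base (the top edge), so y_c = 2.25 + 0.8 = 3.05 m and h_c = 3.05 × 0.766044 = 2.33643 m.
A = ½ × 1.7 × 2.4 = 2.04 m².
Resultant F = γ·h_c·A = 11.60523 × 2.33643 × 2.04 = 55.3142 kN.

F ≈ 55.3 kN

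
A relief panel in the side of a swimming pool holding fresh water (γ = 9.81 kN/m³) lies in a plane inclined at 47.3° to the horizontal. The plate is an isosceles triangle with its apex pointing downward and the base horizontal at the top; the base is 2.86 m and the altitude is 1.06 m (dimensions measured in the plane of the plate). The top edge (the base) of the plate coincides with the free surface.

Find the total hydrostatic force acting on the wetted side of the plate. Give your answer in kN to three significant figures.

F ≈ 3.86 kN

γ = 9.81 kN/m³.
Let θ = 47.3° be the plate's angle to the horizontal; measure y along the incline from where the plane meets the free surface. Vertical depth h = y·sinθ with sinθ = 0.734915.
With the apex down, the centroid sits h/3 = 1.06/3 = 0.353333 m below the base (the top edge), so y_c = 0.353333 m and h_c = 0.353333 × 0.734915 = 0.25967 m.
A = ½ × 2.86 × 1.06 = 1.5158 m².
Resultant F = γ·h_c·A = 9.81 × 0.25967 × 1.5158 = 3.86129 kN.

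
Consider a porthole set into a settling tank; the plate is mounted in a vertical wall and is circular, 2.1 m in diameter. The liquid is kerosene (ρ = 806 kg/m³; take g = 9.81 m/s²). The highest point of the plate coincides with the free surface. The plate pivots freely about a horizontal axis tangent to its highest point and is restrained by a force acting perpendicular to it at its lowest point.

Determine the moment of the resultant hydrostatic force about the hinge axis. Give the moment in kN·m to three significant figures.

M ≈ 37.7 kN·m

γ = ρg = 806 × 9.81 / 1000 = 7.90686 kN/m³.
The centroid is at the centre, 1.05 m below the top of the plate, so the centroid depth is h_c = 1.05 m.
A = π(1.05)² = 3.46361 m².
Resultant F = γ·h_c·A = 7.90686 × 1.05 × 3.46361 = 28.7556 kN.
I_c = πr⁴/4 = π × 1.05⁴/4 = 0.954656 m⁴.
Centre of pressure: y_p = y_c + I_c/(y_c·A) = 1.05 + 0.954656/(1.05 × 3.46361) = 1.05 + 0.2625 = 1.3125 m along the plane.
The resultant acts 1.05 + 0.2625 = 1.3125 m (along the plate) below the hinge at the top edge, so the moment about the hinge is M = F × 1.3125 = 28.7556 × 1.3125 = 37.7417 kN·m.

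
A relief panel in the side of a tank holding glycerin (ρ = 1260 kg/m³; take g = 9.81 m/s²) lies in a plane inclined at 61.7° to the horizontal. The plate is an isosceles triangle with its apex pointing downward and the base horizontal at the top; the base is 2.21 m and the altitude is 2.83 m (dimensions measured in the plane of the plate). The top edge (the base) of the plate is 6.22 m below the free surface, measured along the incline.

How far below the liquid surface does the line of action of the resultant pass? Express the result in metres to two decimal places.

h_p = 6.36 m

γ = ρg = 1260 × 9.81 / 1000 = 12.3606 kN/m³.
Let θ = 61.7° be the plate's angle to the horizontal; measure y along the incline from where the plane meets the free surface. Vertical depth h = y·sinθ with sinθ = 0.880477.
With the apex down, the centroid sits h/3 = 2.83/3 = 0.943333 m below the base (the top edge), so y_c = 6.22 + 0.943333 = 7.16333 m and h_c = 7.16333 × 0.880477 = 6.30715 m.
A = ½ × 2.21 × 2.83 = 3.12715 m².
Resultant F = γ·h_c·A = 12.3606 × 6.30715 × 3.12715 = 243.793 kN.
I_c = b·h³/36 = 2.21 × 2.83³/36 = 1.39139 m⁴.
Centre of pressure: y_p = y_c + I_c/(y_c·A) = 7.16333 + 1.39139/(7.16333 × 3.12715) = 7.16333 + 0.0621134 = 7.22544 m along the plane.
Vertically, h_p = y_p·sinθ = 7.22544 × 0.880477 = 6.36183 m.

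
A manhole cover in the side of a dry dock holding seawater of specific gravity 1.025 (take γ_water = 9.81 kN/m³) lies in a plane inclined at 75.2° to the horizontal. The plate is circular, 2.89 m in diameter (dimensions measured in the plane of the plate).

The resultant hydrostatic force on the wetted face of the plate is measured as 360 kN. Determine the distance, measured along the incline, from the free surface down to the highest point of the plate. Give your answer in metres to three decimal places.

γ = 1.025 × 9.81 = 10.05525 kN/m³.
A = π(1.445)² = 6.55972 m².
From F = γ·h_c·A, the centroid depth is h_c = 360/(10.05525 × 6.55972) = 5.45788 m.
Let θ = 75.2° be the plate's angle to the horizontal; measure y along the incline from where the plane meets the free surface. Vertical depth h = y·sinθ with sinθ = 0.966823.
Along the incline, y_c = h_c/sinθ = 5.45788/0.966823 = 5.64517 m.
The centroid is at the centre, 1.445 m below the top of the plate, so the highest point sits at y_top = 5.64517 − 1.445 = 4.20017 m along the incline.

y_top ≈ 4.200 m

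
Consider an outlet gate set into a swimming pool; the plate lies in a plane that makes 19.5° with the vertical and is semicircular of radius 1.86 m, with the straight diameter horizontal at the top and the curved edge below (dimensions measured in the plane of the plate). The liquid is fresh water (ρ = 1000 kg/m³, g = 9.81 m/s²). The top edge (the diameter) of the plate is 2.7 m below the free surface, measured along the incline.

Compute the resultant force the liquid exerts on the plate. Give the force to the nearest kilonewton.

γ = ρg = 1000 × 9.81 = 9810 N/m³ = 9.81 kN/m³.
The plate makes 19.5° with the vertical, i.e. θ = 90° − 19.5° = 70.5° to the horizontal. Measuring y along the incline from the free-surface line, vertical depth h = y·sinθ with sinθ = 0.942641.
The centroid of a semicircle lies 4r/(3π) = 0.789409 m from the diameter, here below the top edge, so y_c = 2.7 + 0.789409 = 3.48941 m and h_c = 3.48941 × 0.942641 = 3.28926 m.
A = πr²/2 = π × 1.86²/2 = 5.43433 m².
Resultant F = γ·h_c·A = 9.81 × 3.28926 × 5.43433 = 175.353 kN.

F ≈ 175 kN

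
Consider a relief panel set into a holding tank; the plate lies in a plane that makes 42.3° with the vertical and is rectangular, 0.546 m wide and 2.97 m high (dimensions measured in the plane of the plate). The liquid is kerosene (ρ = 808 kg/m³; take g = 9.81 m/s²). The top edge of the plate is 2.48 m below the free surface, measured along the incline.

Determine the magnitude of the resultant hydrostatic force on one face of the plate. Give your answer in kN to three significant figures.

γ = ρg = 808 × 9.81 / 1000 = 7.92648 kN/m³.
The plate makes 42.3° with the vertical, i.e. θ = 90° − 42.3° = 47.7° to the horizontal. Measuring y along the incline from the free-surface line, vertical depth h = y·sinθ with sinθ = 0.739631.
The centroid lies 2.97/2 = 1.485 m below the top edge, so y_c = 2.48 + 1.485 = 3.965 m and h_c = 3.965 × 0.739631 = 2.93264 m.
A = 0.546 × 2.97 = 1.62162 m².
Resultant F = γ·h_c·A = 7.92648 × 2.93264 × 1.62162 = 37.6954 kN.

F ≈ 37.7 kN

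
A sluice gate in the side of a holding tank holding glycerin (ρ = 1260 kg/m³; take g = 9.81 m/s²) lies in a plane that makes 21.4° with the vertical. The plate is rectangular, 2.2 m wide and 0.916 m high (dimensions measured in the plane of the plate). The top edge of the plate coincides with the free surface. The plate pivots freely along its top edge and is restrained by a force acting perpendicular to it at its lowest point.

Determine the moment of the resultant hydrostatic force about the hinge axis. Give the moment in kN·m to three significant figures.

γ = ρg = 1260 × 9.81 / 1000 = 12.3606 kN/m³.
The plate makes 21.4° with the vertical, i.e. θ = 90° − 21.4° = 68.6° to the horizontal. Measuring y along the incline from the free-surface line, vertical depth h = y·sinθ with sinθ = 0.931056.
The centroid lies 0.916/2 = 0.458 m below the top edge, so y_c = 0.458 m and h_c = 0.458 × 0.931056 = 0.426424 m.
A = 2.2 × 0.916 = 2.0152 m².
Resultant F = γ·h_c·A = 12.3606 × 0.426424 × 2.0152 = 10.6218 kN.
I_c = b·h³/12 = 2.2 × 0.916³/12 = 0.140905 m⁴.
Centre of pressure: y_p = y_c + I_c/(y_c·A) = 0.458 + 0.140905/(0.458 × 2.0152) = 0.458 + 0.152666 = 0.610666 m along the plane.
The resultant acts 0.458 + 0.152666 = 0.610666 m (along the plate) below the hinge at the top edge, so the moment about the hinge is M = F × 0.610666 = 10.6218 × 0.610666 = 6.48637 kN·m.

M ≈ 6.49 kN·m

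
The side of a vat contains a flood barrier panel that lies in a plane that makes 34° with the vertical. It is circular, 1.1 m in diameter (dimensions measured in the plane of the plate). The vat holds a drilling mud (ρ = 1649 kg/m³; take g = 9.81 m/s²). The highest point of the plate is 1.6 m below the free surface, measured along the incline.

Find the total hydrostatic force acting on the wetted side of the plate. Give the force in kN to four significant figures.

γ = ρg = 1649 × 9.81 / 1000 = 16.17669 kN/m³.
The plate makes 34° with the vertical, i.e. θ = 90° − 34° = 56° to the horizontal. Measuring y along the incline from the free-surface line, vertical depth h = y·sinθ with sinθ = 0.829038.
The centroid is at the centre, 0.55 m below the top of the plate, so y_c = 1.6 + 0.55 = 2.15 m and h_c = 2.15 × 0.829038 = 1.78243 m.
A = π(0.55)² = 0.950332 m².
Resultant F = γ·h_c·A = 16.17669 × 1.78243 × 0.950332 = 27.4017 kN.

F ≈ 27.40 kN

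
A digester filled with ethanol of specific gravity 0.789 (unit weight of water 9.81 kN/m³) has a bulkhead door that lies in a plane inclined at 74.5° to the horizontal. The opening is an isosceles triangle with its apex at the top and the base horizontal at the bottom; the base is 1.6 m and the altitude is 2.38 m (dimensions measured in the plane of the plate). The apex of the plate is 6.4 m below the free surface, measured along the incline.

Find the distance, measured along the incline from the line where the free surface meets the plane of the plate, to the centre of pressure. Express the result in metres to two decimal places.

y_p = 8.03 m

γ = 0.789 × 9.81 = 7.74009 kN/m³.
Let θ = 74.5° be the plate's angle to the horizontal; measure y along the incline from where the plane meets the free surface. Vertical depth h = y·sinθ with sinθ = 0.963630.
With the apex up, the centroid sits 2h/3 = 2 × 2.38/3 = 1.58667 m below the apex, so y_c = 6.4 + 1.58667 = 7.98667 m and h_c = 7.98667 × 0.963630 = 7.69619 m.
A = ½ × 1.6 × 2.38 = 1.904 m².
Resultant F = γ·h_c·A = 7.74009 × 7.69619 × 1.904 = 113.42 kN.
I_c = b·h³/36 = 1.6 × 2.38³/36 = 0.599168 m⁴.
Centre of pressure: y_p = y_c + I_c/(y_c·A) = 7.98667 + 0.599168/(7.98667 × 1.904) = 7.98667 + 0.0394018 = 8.02607 m along the plane.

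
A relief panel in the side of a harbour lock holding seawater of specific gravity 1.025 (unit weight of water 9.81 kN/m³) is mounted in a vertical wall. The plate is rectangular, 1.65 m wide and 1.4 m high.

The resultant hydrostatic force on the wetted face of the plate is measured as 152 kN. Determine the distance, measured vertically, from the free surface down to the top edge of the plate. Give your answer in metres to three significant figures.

d_top ≈ 5.84 m

γ = 1.025 × 9.81 = 10.05525 kN/m³.
A = 1.65 × 1.4 = 2.31 m².
From F = γ·h_c·A, the centroid depth is h_c = 152/(10.05525 × 2.31) = 6.54393 m.
The centroid lies 1.4/2 = 0.7 m below the top edge, so the top edge sits at h_top = 6.54393 − 0.7 = 5.84393 m below the surface.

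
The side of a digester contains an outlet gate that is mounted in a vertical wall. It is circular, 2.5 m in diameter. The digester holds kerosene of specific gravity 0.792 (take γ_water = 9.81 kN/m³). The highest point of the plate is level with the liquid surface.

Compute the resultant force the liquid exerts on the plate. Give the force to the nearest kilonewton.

γ = 0.792 × 9.81 = 7.76952 kN/m³.
The centroid is at the centre, 1.25 m below the top of the plate, so the centroid depth is h_c = 1.25 m.
A = π(1.25)² = 4.90874 m².
Resultant F = γ·h_c·A = 7.76952 × 1.25 × 4.90874 = 47.6732 kN.

F ≈ 48 kN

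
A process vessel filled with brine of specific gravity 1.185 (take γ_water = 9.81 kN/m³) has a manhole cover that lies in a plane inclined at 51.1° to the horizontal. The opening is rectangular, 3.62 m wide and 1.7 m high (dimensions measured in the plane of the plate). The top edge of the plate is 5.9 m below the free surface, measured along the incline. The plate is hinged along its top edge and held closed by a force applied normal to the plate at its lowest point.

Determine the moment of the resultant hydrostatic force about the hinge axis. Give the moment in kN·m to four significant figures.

γ = 1.185 × 9.81 = 11.62485 kN/m³.
Let θ = 51.1° be the plate's angle to the horizontal; measure y along the incline from where the plane meets the free surface. Vertical depth h = y·sinθ with sinθ = 0.778243.
The centroid lies 1.7/2 = 0.85 m below the top edge, so y_c = 5.9 + 0.85 = 6.75 m and h_c = 6.75 × 0.778243 = 5.25314 m.
A = 3.62 × 1.7 = 6.154 m².
Resultant F = γ·h_c·A = 11.62485 × 5.25314 × 6.154 = 375.806 kN.
I_c = b·h³/12 = 3.62 × 1.7³/12 = 1.48209 m⁴.
Centre of pressure: y_p = y_c + I_c/(y_c·A) = 6.75 + 1.48209/(6.75 × 6.154) = 6.75 + 0.0356791 = 6.78568 m along the plane.
The resultant acts 0.85 + 0.0356791 = 0.885679 m (along the plate) below the hinge at the top edge, so the moment about the hinge is M = F × 0.885679 = 375.806 × 0.885679 = 332.843 kN·m.

M ≈ 332.8 kN·m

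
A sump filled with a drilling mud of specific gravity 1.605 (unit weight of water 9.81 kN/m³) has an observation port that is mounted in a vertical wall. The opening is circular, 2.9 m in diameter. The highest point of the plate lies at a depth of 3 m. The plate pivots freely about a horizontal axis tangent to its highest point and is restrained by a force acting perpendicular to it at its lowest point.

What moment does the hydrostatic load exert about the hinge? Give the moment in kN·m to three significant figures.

M ≈ 726 kN·m

γ = 1.605 × 9.81 = 15.74505 kN/m³.
The centroid is at the centre, 1.45 m below the top of the plate, so the centroid depth is h_c = 3 + 1.45 = 4.45 m.
A = π(1.45)² = 6.6052 m².
Resultant F = γ·h_c·A = 15.74505 × 4.45 × 6.6052 = 462.796 kN.
I_c = πr⁴/4 = π × 1.45⁴/4 = 3.47186 m⁴.
Centre of pressure: y_p = y_c + I_c/(y_c·A) = 4.45 + 3.47186/(4.45 × 6.6052) = 4.45 + 0.118118 = 4.56812 m along the plane.
The resultant acts 1.45 + 0.118118 = 1.56812 m (along the plate) below the hinge at the top edge, so the moment about the hinge is M = F × 1.56812 = 462.796 × 1.56812 = 725.72 kN·m.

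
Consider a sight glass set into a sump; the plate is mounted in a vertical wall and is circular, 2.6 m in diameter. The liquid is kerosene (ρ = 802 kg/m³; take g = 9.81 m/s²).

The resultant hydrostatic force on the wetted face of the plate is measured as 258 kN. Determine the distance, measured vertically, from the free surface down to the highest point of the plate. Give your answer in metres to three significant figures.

γ = ρg = 802 × 9.81 / 1000 = 7.86762 kN/m³.
A = π(1.3)² = 5.30929 m².
From F = γ·h_c·A, the centroid depth is h_c = 258/(7.86762 × 5.30929) = 6.17646 m.
The centroid is at the centre, 1.3 m below the top of the plate, so the highest point sits at h_top = 6.17646 − 1.3 = 4.87646 m below the surface.

d_top ≈ 4.88 m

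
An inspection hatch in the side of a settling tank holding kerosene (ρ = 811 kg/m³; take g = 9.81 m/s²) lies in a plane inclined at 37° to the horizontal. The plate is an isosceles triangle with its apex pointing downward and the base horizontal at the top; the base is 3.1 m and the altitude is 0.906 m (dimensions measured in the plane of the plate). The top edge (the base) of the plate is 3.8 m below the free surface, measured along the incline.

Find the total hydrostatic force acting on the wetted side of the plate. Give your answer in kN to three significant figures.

γ = ρg = 811 × 9.81 / 1000 = 7.95591 kN/m³.
Let θ = 37° be the plate's angle to the horizontal; measure y along the incline from where the plane meets the free surface. Vertical depth h = y·sinθ with sinθ = 0.601815.
With the apex down, the centroid sits h/3 = 0.906/3 = 0.302 m below the base (the top edge), so y_c = 3.8 + 0.302 = 4.102 m and h_c = 4.102 × 0.601815 = 2.46865 m.
A = ½ × 3.1 × 0.906 = 1.4043 m².
Resultant F = γ·h_c·A = 7.95591 × 2.46865 × 1.4043 = 27.581 kN.

F ≈ 27.6 kN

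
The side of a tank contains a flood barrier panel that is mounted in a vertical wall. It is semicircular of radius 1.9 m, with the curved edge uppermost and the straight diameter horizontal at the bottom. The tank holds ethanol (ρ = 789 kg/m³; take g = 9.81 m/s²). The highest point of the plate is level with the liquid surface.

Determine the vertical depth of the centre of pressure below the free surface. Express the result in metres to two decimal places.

γ = ρg = 789 × 9.81 / 1000 = 7.74009 kN/m³.
The centroid lies 4r/(3π) = 0.806385 m above the diameter, so r − 4r/(3π) = 1.9 − 0.806385 = 1.09361 m below the topmost point, so the centroid depth is h_c = 1.09361 m.
A = πr²/2 = π × 1.9²/2 = 5.67057 m².
Resultant F = γ·h_c·A = 7.74009 × 1.09361 × 5.67057 = 47.9993 kN.
I_c = (π/8 − 8/(9π))·r⁴ = 0.109757 × 1.9⁴ = 1.43036 m⁴.
Centre of pressure: y_p = y_c + I_c/(y_c·A) = 1.09361 + 1.43036/(1.09361 × 5.67057) = 1.09361 + 0.230651 = 1.32426 m along the plane.

h_p = 1.32 m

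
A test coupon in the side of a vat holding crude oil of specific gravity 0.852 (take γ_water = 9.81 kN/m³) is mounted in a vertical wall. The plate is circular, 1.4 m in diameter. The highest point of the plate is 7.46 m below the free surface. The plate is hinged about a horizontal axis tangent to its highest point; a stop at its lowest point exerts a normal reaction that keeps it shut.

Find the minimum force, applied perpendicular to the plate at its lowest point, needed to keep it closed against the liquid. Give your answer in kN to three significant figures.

γ = 0.852 × 9.81 = 8.35812 kN/m³.
The centroid is at the centre, 0.7 m below the top of the plate, so the centroid depth is h_c = 7.46 + 0.7 = 8.16 m.
A = π(0.7)² = 1.53938 m².
Resultant F = γ·h_c·A = 8.35812 × 8.16 × 1.53938 = 104.989 kN.
I_c = πr⁴/4 = π × 0.7⁴/4 = 0.188574 m⁴.
Centre of pressure: y_p = y_c + I_c/(y_c·A) = 8.16 + 0.188574/(8.16 × 1.53938) = 8.16 + 0.0150123 = 8.17501 m along the plane.
The resultant acts 0.7 + 0.0150123 = 0.715012 m (along the plate) below the hinge at the top edge, so the moment about the hinge is M = F × 0.715012 = 104.989 × 0.715012 = 75.0684 kN·m.
A normal force at the bottom, 1.4 m from the hinge, must supply this moment: P = 75.0684/1.4 = 53.6203 kN.

P ≈ 53.6 kN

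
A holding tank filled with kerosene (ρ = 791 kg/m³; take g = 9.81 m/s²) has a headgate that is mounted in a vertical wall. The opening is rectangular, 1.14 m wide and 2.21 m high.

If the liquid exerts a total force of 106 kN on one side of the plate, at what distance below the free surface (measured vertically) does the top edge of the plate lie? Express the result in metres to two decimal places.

γ = ρg = 791 × 9.81 / 1000 = 7.75971 kN/m³.
A = 1.14 × 2.21 = 2.5194 m².
From F = γ·h_c·A, the centroid depth is h_c = 106/(7.75971 × 2.5194) = 5.42205 m.
The centroid lies 2.21/2 = 1.105 m below the top edge, so the top edge sits at h_top = 5.42205 − 1.105 = 4.31705 m below the surface.

d_top ≈ 4.32 m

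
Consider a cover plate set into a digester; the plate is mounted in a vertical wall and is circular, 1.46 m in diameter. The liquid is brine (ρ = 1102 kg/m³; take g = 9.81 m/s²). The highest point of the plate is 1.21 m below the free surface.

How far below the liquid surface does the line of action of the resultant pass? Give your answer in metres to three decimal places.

γ = ρg = 1102 × 9.81 / 1000 = 10.81062 kN/m³.
The centroid is at the centre, 0.73 m below the top of the plate, so the centroid depth is h_c = 1.21 + 0.73 = 1.94 m.
A = π(0.73)² = 1.67415 m².
Resultant F = γ·h_c·A = 10.81062 × 1.94 × 1.67415 = 35.1113 kN.
I_c = πr⁴/4 = π × 0.73⁴/4 = 0.223039 m⁴.
Centre of pressure: y_p = y_c + I_c/(y_c·A) = 1.94 + 0.223039/(1.94 × 1.67415) = 1.94 + 0.0686728 = 2.00867 m along the plane.

h_p = 2.009 m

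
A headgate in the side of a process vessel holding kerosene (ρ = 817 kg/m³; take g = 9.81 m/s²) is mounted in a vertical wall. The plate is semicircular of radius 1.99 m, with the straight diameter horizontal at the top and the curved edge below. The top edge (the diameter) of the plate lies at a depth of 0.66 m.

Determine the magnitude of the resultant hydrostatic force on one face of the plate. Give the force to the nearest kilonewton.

F ≈ 75 kN

γ = ρg = 817 × 9.81 / 1000 = 8.01477 kN/m³.
The centroid of a semicircle lies 4r/(3π) = 0.844582 m from the diameter, here below the top edge, so the centroid depth is h_c = 0.66 + 0.844582 = 1.50458 m.
A = πr²/2 = π × 1.99²/2 = 6.22051 m².
Resultant F = γ·h_c·A = 8.01477 × 1.50458 × 6.22051 = 75.0123 kN.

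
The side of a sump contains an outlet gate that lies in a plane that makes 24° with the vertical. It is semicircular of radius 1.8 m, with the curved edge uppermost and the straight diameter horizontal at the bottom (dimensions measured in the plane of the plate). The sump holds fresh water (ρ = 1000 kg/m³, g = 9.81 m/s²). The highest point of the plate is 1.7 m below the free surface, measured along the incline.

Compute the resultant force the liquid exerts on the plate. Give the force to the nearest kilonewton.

γ = ρg = 1000 × 9.81 = 9810 N/m³ = 9.81 kN/m³.
The plate makes 24° with the vertical, i.e. θ = 90° − 24° = 66° to the horizontal. Measuring y along the incline from the free-surface line, vertical depth h = y·sinθ with sinθ = 0.913545.
The centroid lies 4r/(3π) = 0.763944 m above the diameter, so r − 4r/(3π) = 1.8 − 0.763944 = 1.03606 m below the topmost point, so y_c = 1.7 + 1.03606 = 2.73606 m and h_c = 2.73606 × 0.913545 = 2.49951 m.
A = πr²/2 = π × 1.8²/2 = 5.08938 m².
Resultant F = γ·h_c·A = 9.81 × 2.49951 × 5.08938 = 124.793 kN.

F ≈ 125 kN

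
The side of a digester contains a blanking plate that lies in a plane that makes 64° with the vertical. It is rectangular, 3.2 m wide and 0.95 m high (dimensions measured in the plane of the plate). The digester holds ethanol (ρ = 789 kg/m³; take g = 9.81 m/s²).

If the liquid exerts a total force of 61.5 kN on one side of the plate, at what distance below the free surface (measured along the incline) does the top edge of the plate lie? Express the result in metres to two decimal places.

γ = ρg = 789 × 9.81 / 1000 = 7.74009 kN/m³.
A = 3.2 × 0.95 = 3.04 m².
From F = γ·h_c·A, the centroid depth is h_c = 61.5/(7.74009 × 3.04) = 2.6137 m.
The plate makes 64° with the vertical, i.e. θ = 90° − 64° = 26° to the horizontal. Measuring y along the incline from the free-surface line, vertical depth h = y·sinθ with sinθ = 0.438371.
Along the incline, y_c = h_c/sinθ = 2.6137/0.438371 = 5.9623 m.
The centroid lies 0.95/2 = 0.475 m below the top edge, so the top edge sits at y_top = 5.9623 − 0.475 = 5.4873 m along the incline.

y_top ≈ 5.49 m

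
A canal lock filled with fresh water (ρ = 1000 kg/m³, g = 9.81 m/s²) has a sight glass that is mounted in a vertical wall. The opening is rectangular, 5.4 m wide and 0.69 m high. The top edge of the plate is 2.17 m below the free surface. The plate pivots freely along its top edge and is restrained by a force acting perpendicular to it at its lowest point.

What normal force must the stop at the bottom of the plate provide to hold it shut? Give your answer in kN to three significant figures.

P ≈ 48.1 kN

γ = ρg = 1000 × 9.81 = 9810 N/m³ = 9.81 kN/m³.
The centroid lies 0.69/2 = 0.345 m below the top edge, so the centroid depth is h_c = 2.17 + 0.345 = 2.515 m.
A = 5.4 × 0.69 = 3.726 m².
Resultant F = γ·h_c·A = 9.81 × 2.515 × 3.726 = 91.9284 kN.
I_c = b·h³/12 = 5.4 × 0.69³/12 = 0.147829 m⁴.
Centre of pressure: y_p = y_c + I_c/(y_c·A) = 2.515 + 0.147829/(2.515 × 3.726) = 2.515 + 0.0157753 = 2.53078 m along the plane.
The resultant acts 0.345 + 0.0157753 = 0.360775 m (along the plate) below the hinge at the top edge, so the moment about the hinge is M = F × 0.360775 = 91.9284 × 0.360775 = 33.1655 kN·m.
A normal force at the bottom, 0.69 m from the hinge, must supply this moment: P = 33.1655/0.69 = 48.0659 kN.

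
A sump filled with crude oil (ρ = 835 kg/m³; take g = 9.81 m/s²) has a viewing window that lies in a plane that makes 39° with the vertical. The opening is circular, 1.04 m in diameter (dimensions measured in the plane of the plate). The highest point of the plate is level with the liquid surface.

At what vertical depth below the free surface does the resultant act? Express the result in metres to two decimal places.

γ = ρg = 835 × 9.81 / 1000 = 8.19135 kN/m³.
The plate makes 39° with the vertical, i.e. θ = 90° − 39° = 51° to the horizontal. Measuring y along the incline from the free-surface line, vertical depth h = y·sinθ with sinθ = 0.777146.
The centroid is at the centre, 0.52 m below the top of the plate, so y_c = 0.52 m and h_c = 0.52 × 0.777146 = 0.404116 m.
A = π(0.52)² = 0.849487 m².
Resultant F = γ·h_c·A = 8.19135 × 0.404116 × 0.849487 = 2.81202 kN.
I_c = πr⁴/4 = π × 0.52⁴/4 = 0.0574253 m⁴.
Centre of pressure: y_p = y_c + I_c/(y_c·A) = 0.52 + 0.0574253/(0.52 × 0.849487) = 0.52 + 0.13 = 0.65 m along the plane.
Vertically, h_p = y_p·sinθ = 0.65 × 0.777146 = 0.505145 m.

h_p = 0.51 m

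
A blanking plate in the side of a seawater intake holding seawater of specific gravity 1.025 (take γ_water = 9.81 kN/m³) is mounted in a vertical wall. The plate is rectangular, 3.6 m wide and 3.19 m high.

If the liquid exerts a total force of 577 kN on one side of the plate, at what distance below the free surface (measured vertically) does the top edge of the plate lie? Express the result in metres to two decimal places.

d_top ≈ 3.40 m

γ = 1.025 × 9.81 = 10.05525 kN/m³.
A = 3.6 × 3.19 = 11.484 m².
From F = γ·h_c·A, the centroid depth is h_c = 577/(10.05525 × 11.484) = 4.99677 m.
The centroid lies 3.19/2 = 1.595 m below the top edge, so the top edge sits at h_top = 4.99677 − 1.595 = 3.40177 m below the surface.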